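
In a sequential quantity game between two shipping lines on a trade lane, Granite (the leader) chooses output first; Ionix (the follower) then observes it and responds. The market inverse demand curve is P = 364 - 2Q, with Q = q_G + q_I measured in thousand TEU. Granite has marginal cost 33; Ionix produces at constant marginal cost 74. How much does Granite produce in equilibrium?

93

Solve by backward induction. Given q_G, the follower Ionix maximises π_I = (364 - 2q_G - 2q_I)q_I - 74q_I.
Setting the follower's marginal profit to zero, 290 - 2q_G - 4q_I = 0, i.e. q_I = (290 - 2q_G)/4.
The leader anticipates this reaction. Substituting into P = 364 - 2Q gives P = 219 - q_G, so π_G = (219 - q_G)q_G - 33q_G.
Maximising: ∂π_G/∂q_G = 186 - 2q_G = 0, giving q_G = 93.
Then q_I = (290 - 2·93)/4 = 26.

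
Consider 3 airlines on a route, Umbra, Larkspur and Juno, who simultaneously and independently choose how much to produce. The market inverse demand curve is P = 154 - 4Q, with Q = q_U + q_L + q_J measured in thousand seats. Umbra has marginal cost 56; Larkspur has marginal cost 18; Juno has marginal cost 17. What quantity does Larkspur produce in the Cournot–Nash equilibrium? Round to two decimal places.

10.81

Umbra's profit: π_U = (154 - 4Q)q_U - (56q_U). Setting ∂π_U/∂q_U = 0: 98 - 8q_U - 4(q_L + q_J) = 0.
Larkspur's profit: π_L = (154 - 4Q)q_L - (18q_L). Setting ∂π_L/∂q_L = 0: 136 - 8q_L - 4(q_U + q_J) = 0.
Juno's first-order condition: 137 - 8q_J - 4(q_U + q_L) = 0.
Adding the 3 conditions: 371 − 8Q − 8Q = 0, i.e. Q = 371/16.
Back-substituting: q_U = (98 − 371/4)/4 = 21/16, q_L = (136 − 371/4)/4 = 173/16, q_J = (137 − 371/4)/4 = 177/16.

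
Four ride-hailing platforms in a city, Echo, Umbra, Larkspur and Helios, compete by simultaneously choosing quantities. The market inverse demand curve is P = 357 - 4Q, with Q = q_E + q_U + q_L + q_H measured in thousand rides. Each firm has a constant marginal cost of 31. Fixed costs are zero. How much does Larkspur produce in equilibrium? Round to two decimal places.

A representative firm's profit is π_i = q_i(357 - 4Q) - 31q_i.
Setting ∂π_i/∂q_i = 0 with rivals' quantities fixed: 326 - 8q_i - 4·Σ_{j≠i} q_j = 0.
With identical firms every q_j equals q_i, so Σ_{j≠i} q_j = 3q_i and 326 = 20q_i, giving q_i = 163/10.

16.30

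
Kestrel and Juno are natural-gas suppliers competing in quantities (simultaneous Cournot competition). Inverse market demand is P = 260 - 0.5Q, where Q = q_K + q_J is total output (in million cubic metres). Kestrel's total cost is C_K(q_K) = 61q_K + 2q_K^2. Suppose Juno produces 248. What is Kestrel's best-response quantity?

15

With the rival's output fixed at 248, Kestrel's profit is π_K = (260 - (1/2)·248 - (1/2)q_K)q_K - (61q_K + 2q_K²) = (136 - (1/2)q_K)q_K - (61q_K + 2q_K²).
∂π_K/∂q_K = 75 - 5q_K = 0, so q_K = 15.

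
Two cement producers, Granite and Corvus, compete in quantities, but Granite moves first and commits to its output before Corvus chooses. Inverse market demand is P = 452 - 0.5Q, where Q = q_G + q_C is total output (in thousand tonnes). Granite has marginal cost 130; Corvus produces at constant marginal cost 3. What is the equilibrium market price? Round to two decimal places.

178.75

Solve by backward induction. Given q_G, the follower Corvus maximises π_C = (452 - (1/2)q_G - (1/2)q_C)q_C - 3q_C.
Setting the follower's marginal profit to zero, 449 - (1/2)q_G - q_C = 0, i.e. q_C = (449 - (1/2)q_G).
The leader anticipates this reaction. Substituting into P = 452 - 0.5Q gives P = 455/2 - (1/4)q_G, so π_G = (455/2 - (1/4)q_G)q_G - 130q_G.
Leader FOC: 195/2 - (1/2)q_G = 0, so q_G = 195.
Then q_C = (449 - (1/2)·195) = 703/2.
Total output Q = 1093/2, so price P = 452 - (1/2)·(1093/2) = 715/4.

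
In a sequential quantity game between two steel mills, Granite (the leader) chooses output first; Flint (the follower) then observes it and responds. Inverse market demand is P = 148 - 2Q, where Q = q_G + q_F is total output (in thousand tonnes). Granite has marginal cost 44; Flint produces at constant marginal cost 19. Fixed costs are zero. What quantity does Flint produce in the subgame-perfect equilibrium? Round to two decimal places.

Solve by backward induction. Given q_G, the follower Flint maximises π_F = (148 - 2q_G - 2q_F)q_F - 19q_F.
Setting the follower's marginal profit to zero, 129 - 2q_G - 4q_F = 0, i.e. q_F = (129 - 2q_G)/4.
The leader anticipates this reaction. Substituting into P = 148 - 2Q gives P = 167/2 - q_G, so π_G = (167/2 - q_G)q_G - 44q_G.
Maximising: ∂π_G/∂q_G = 79/2 - 2q_G = 0, giving q_G = 79/4.
Then q_F = (129 - 2·(79/4))/4 = 179/8.

22.38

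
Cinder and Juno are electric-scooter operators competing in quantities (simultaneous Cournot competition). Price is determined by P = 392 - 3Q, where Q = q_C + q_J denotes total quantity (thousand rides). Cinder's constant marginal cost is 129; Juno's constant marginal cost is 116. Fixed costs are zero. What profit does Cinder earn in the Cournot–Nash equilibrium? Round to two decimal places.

Cinder's profit: π_C = (392 - 3Q)q_C - (129q_C). Setting ∂π_C/∂q_C = 0: 263 - 6q_C - 3(q_J) = 0.
Juno's profit: π_J = (392 - 3Q)q_J - (116q_J). Setting ∂π_J/∂q_J = 0: 276 - 6q_J - 3(q_C) = 0.
So q_C = (263 - 3q_J)/6 and q_J = (276 - 3q_C)/6.
Solving the pair: q_C = 250/9, q_J = 289/9.
Price P = 392 - 3·(539/9) = 637/3.
Cinder's profit: (637/3 - 129)·(250/9) = 2314.8148.

2314.81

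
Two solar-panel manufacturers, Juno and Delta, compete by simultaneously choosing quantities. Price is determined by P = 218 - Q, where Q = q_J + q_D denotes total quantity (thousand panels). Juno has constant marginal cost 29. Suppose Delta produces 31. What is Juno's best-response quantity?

With the rival's output fixed at 31, Juno's profit is π_J = (218 - 31 - q_J)q_J - (29q_J) = (187 - q_J)q_J - (29q_J).
∂π_J/∂q_J = 158 - 2q_J = 0, so q_J = 79.

79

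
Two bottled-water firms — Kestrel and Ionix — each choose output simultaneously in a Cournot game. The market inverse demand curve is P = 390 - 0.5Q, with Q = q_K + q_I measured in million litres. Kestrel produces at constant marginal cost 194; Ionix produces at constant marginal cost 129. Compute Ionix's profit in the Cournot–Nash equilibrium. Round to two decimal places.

Kestrel's profit: π_K = (390 - 0.5Q)q_K - (194q_K). Setting ∂π_K/∂q_K = 0: 196 - q_K - (1/2)(q_I) = 0.
Ionix's first-order condition: 261 - q_I - (1/2)(q_K) = 0.
So q_K = (196 - (1/2)q_I) and q_I = (261 - (1/2)q_K).
Substituting one into the other gives q_K = 262/3 and q_I = 652/3.
Price P = 390 - (1/2)·(914/3) = 713/3.
Ionix's profit: (713/3 - 129)·(652/3) = 23616.8889.

23616.89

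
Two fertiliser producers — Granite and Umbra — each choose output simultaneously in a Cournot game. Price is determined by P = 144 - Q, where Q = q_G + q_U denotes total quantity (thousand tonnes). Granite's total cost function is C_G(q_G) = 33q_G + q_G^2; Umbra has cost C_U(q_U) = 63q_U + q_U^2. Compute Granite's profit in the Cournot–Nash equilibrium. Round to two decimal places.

1171.28

Granite's profit: π_G = (144 - Q)q_G - (33q_G + q_G²). Setting ∂π_G/∂q_G = 0: 111 - 4q_G - (q_U) = 0.
Umbra's first-order condition: 81 - 4q_U - (q_G) = 0.
Rearranging gives the reaction functions q_G = (111 - q_U)/4 and q_U = (81 - q_G)/4.
Solving the pair: q_G = 121/5, q_U = 71/5.
Price P = 144 - 192/5 = 528/5.
Granite's profit: (528/5)·(121/5) - 33·(121/5) - (121/5)² = 1171.2800.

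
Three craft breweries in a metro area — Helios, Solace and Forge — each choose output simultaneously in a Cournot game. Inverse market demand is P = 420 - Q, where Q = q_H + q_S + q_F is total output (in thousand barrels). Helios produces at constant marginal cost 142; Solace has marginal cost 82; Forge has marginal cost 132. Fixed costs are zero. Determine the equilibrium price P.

Helios's profit: π_H = (420 - Q)q_H - (142q_H). Setting ∂π_H/∂q_H = 0: 278 - 2q_H - (q_S + q_F) = 0.
Solace's first-order condition: 338 - 2q_S - (q_H + q_F) = 0.
Forge's profit: π_F = (420 - Q)q_F - (132q_F). Setting ∂π_F/∂q_F = 0: 288 - 2q_F - (q_H + q_S) = 0.
Summing all 3 equations gives 904 − 4Q = 0, hence Q = 226.
Back-substituting: q_H = (278 − 226) = 52, q_S = (338 − 226) = 112, q_F = (288 − 226) = 62.
Total output Q = 226, so price P = 420 - 226 = 194.

194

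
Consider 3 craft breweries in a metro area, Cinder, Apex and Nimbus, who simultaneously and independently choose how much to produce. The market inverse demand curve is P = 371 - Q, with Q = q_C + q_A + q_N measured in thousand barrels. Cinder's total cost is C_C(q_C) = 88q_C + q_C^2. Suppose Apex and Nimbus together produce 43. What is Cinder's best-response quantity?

60

With rivals' combined output fixed at 43, Cinder's profit is π_C = (371 - 43 - q_C)q_C - (88q_C + q_C²) = (328 - q_C)q_C - (88q_C + q_C²).
∂π_C/∂q_C = 240 - 4q_C = 0, so q_C = 60.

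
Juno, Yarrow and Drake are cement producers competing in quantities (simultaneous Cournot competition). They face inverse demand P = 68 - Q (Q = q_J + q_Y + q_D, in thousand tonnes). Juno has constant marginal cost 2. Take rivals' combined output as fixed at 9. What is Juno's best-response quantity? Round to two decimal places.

With rivals' combined output fixed at 9, Juno's profit is π_J = (68 - 9 - q_J)q_J - (2q_J) = (59 - q_J)q_J - (2q_J).
∂π_J/∂q_J = 57 - 2q_J = 0, so q_J = 57/2.

28.50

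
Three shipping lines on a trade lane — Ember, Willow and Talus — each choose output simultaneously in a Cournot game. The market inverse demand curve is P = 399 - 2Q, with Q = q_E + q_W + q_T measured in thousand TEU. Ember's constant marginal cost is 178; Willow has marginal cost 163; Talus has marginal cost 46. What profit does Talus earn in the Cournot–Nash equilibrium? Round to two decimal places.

11325.13

Ember's profit: π_E = (399 - 2Q)q_E - (178q_E). Setting ∂π_E/∂q_E = 0: 221 - 4q_E - 2(q_W + q_T) = 0.
Willow's first-order condition: 236 - 4q_W - 2(q_E + q_T) = 0.
Talus's profit: π_T = (399 - 2Q)q_T - (46q_T). Setting ∂π_T/∂q_T = 0: 353 - 4q_T - 2(q_E + q_W) = 0.
Summing all 3 equations gives 810 − 8Q = 0, hence Q = 405/4.
Back-substituting: q_E = (221 − 405/2)/2 = 37/4, q_W = (236 − 405/2)/2 = 67/4, q_T = (353 − 405/2)/2 = 301/4.
Price P = 399 - 2·(405/4) = 393/2.
Talus's profit: (393/2 - 46)·(301/4) = 11325.1250.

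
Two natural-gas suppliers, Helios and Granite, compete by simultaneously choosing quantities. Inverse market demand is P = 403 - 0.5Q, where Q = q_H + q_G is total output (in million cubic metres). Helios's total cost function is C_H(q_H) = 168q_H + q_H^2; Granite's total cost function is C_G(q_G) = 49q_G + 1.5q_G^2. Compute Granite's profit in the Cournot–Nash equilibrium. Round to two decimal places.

Helios's profit: π_H = (403 - 0.5Q)q_H - (168q_H + q_H²). Setting ∂π_H/∂q_H = 0: 235 - 3q_H - (1/2)(q_G) = 0.
Granite's profit: π_G = (403 - 0.5Q)q_G - (49q_G + (3/2)q_G²). Setting ∂π_G/∂q_G = 0: 354 - 4q_G - (1/2)(q_H) = 0.
Rearranging gives the reaction functions q_H = (235 - (1/2)q_G)/3 and q_G = (354 - (1/2)q_H)/4.
Substituting one into the other gives q_H = 64.9362 and q_G = 80.3830.
Price P = 403 - (1/2)·145.3191 = 330.3404.
Granite's profit: 330.3404·80.3830 - 49·80.3830 - (3/2)·80.3830² = 12922.8465.

12922.85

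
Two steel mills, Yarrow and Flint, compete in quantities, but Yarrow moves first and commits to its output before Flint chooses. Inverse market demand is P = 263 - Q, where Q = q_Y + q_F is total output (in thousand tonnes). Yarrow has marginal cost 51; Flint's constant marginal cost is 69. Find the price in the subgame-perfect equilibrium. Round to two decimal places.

The follower Flint best-responds to any q_Y: π_F = (263 - Q)q_F - 69q_F.
Follower FOC: 194 - q_Y - 2q_F = 0, so q_F(q_Y) = (194 - q_Y)/2.
The leader anticipates this reaction. Substituting into P = 263 - Q gives P = 166 - (1/2)q_Y, so π_Y = (166 - (1/2)q_Y)q_Y - 51q_Y.
Leader FOC: 115 - q_Y = 0, so q_Y = 115.
Then q_F = (194 - 115)/2 = 79/2.
Total output Q = 309/2, so price P = 263 - 309/2 = 217/2.

108.50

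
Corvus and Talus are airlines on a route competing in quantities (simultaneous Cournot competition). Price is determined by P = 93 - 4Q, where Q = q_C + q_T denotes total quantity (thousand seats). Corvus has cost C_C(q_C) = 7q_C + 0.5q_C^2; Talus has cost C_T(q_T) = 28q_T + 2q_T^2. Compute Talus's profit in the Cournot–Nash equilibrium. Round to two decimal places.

41.17

Corvus's profit: π_C = (93 - 4Q)q_C - (7q_C + (1/2)q_C²). Setting ∂π_C/∂q_C = 0: 86 - 9q_C - 4(q_T) = 0.
Talus's profit: π_T = (93 - 4Q)q_T - (28q_T + 2q_T²). Setting ∂π_T/∂q_T = 0: 65 - 12q_T - 4(q_C) = 0.
So q_C = (86 - 4q_T)/9 and q_T = (65 - 4q_C)/12.
Substituting one into the other gives q_C = 193/23 and q_T = 241/92.
Price P = 93 - 4·(1013/92) = 1126/23.
Talus's profit: (1126/23)·(241/92) - 28·(241/92) - 2(241/92)² = 41.1727.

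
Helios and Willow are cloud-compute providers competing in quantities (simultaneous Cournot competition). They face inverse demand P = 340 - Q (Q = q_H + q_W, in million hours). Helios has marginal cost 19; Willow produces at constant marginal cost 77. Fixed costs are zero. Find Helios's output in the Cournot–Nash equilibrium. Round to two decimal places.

126.33

Helios's profit: π_H = (340 - Q)q_H - (19q_H). Setting ∂π_H/∂q_H = 0: 321 - 2q_H - (q_W) = 0.
Willow's profit: π_W = (340 - Q)q_W - (77q_W). Setting ∂π_W/∂q_W = 0: 263 - 2q_W - (q_H) = 0.
Best responses: q_H = (321 - q_W)/2, q_W = (263 - q_H)/2.
Substituting one into the other gives q_H = 379/3 and q_W = 205/3.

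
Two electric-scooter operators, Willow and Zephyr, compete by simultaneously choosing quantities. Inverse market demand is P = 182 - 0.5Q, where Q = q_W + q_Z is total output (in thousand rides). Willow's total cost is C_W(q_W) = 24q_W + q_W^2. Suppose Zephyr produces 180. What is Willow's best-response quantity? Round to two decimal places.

With the rival's output fixed at 180, Willow's profit is π_W = (182 - (1/2)·180 - (1/2)q_W)q_W - (24q_W + q_W²) = (92 - (1/2)q_W)q_W - (24q_W + q_W²).
∂π_W/∂q_W = 68 - 3q_W = 0, so q_W = 68/3.

22.67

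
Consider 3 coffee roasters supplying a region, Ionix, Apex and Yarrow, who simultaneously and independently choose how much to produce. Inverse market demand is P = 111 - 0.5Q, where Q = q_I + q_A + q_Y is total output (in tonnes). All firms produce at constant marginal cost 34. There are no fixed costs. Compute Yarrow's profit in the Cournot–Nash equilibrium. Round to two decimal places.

A representative firm's profit is π_i = q_i(111 - 0.5Q) - 34q_i.
First-order condition (treating rivals' output as given): 77 - q_i - (1/2)·Σ_{j≠i} q_j = 0.
By symmetry each firm produces the same amount; substituting Σ_{j≠i} q_j = 2q_i yields q_i = 77/2.
Price P = 111 - (1/2)·(231/2) = 213/4.
Yarrow's profit: (213/4 - 34)·(77/2) = 741.1250.

741.13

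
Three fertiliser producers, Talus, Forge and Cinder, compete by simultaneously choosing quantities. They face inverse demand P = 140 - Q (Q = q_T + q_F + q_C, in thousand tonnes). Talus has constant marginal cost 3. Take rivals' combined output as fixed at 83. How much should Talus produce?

With rivals' combined output fixed at 83, Talus's profit is π_T = (140 - 83 - q_T)q_T - (3q_T) = (57 - q_T)q_T - (3q_T).
∂π_T/∂q_T = 54 - 2q_T = 0, so q_T = 27.

27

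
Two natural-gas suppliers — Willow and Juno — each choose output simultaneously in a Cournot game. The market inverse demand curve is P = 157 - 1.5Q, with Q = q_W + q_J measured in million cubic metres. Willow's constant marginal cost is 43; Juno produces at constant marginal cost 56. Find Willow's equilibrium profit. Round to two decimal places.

Willow's profit: π_W = (157 - 1.5Q)q_W - (43q_W). Setting ∂π_W/∂q_W = 0: 114 - 3q_W - (3/2)(q_J) = 0.
Juno's first-order condition: 101 - 3q_J - (3/2)(q_W) = 0.
Best responses: q_W = (114 - (3/2)q_J)/3, q_J = (101 - (3/2)q_W)/3.
Substituting one into the other gives q_W = 254/9 and q_J = 176/9.
Price P = 157 - (3/2)·(430/9) = 256/3.
Willow's profit: (256/3 - 43)·(254/9) = 1194.7407.

1194.74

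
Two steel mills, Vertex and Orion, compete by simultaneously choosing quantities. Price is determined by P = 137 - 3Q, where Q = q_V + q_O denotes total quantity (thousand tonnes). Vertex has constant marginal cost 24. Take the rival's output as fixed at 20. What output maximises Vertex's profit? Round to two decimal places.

8.83

With the rival's output fixed at 20, Vertex's profit is π_V = (137 - 3·20 - 3q_V)q_V - (24q_V) = (77 - 3q_V)q_V - (24q_V).
∂π_V/∂q_V = 53 - 6q_V = 0, so q_V = 53/6.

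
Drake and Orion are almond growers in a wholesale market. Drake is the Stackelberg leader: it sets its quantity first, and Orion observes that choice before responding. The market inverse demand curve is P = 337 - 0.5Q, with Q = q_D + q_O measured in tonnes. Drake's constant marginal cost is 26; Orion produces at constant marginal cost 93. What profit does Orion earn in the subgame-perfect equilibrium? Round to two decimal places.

1512.50

Solve by backward induction. Given q_D, the follower Orion maximises π_O = (337 - (1/2)q_D - (1/2)q_O)q_O - 93q_O.
Setting the follower's marginal profit to zero, 244 - (1/2)q_D - q_O = 0, i.e. q_O = (244 - (1/2)q_D).
Drake substitutes q_O(q_D) into its own profit: π_D = q_D(337 - (1/2)q_D - (244 - (1/2)q_D)/2) - 26q_D = (215 - (1/4)q_D)q_D - 26q_D.
Maximising: ∂π_D/∂q_D = 189 - (1/2)q_D = 0, giving q_D = 378.
Then q_O = (244 - (1/2)·378) = 55.
Price P = 337 - (1/2)·433 = 241/2.
Orion's profit: (241/2 - 93)·55 = 1512.5000.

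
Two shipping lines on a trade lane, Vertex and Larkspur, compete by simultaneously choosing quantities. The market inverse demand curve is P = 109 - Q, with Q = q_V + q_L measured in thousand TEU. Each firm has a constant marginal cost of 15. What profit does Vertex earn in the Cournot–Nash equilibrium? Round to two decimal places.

981.78

Each firm earns π_i = (109 - Q)q_i - 15q_i.
Setting ∂π_i/∂q_i = 0 with rivals' quantities fixed: 94 - 2q_i - q_j = 0.
By symmetry each firm produces the same amount; substituting q_j = q_i yields q_i = 94/3.
Price P = 109 - 188/3 = 139/3.
Vertex's profit: (139/3 - 15)·(94/3) = 981.7778.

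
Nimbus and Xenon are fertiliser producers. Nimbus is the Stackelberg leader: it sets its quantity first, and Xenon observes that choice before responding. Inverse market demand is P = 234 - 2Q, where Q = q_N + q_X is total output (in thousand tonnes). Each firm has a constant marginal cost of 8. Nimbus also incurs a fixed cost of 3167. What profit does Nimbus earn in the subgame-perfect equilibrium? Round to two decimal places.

Solve by backward induction. Given q_N, the follower Xenon maximises π_X = (234 - 2q_N - 2q_X)q_X - 8q_X.
∂π_X/∂q_X = 226 - 2q_N - 4q_X = 0 gives the reaction function q_X = (226 - 2q_N)/4.
The leader anticipates this reaction. Substituting into P = 234 - 2Q gives P = 121 - q_N, so π_N = (121 - q_N)q_N - 8q_N.
Leader FOC: 113 - 2q_N = 0, so q_N = 113/2.
Then q_X = (226 - 2·(113/2))/4 = 113/4.
Price P = 234 - 2·(339/4) = 129/2.
Nimbus's profit: (129/2 - 8)·(113/2) - 3167 = 101/4.

25.25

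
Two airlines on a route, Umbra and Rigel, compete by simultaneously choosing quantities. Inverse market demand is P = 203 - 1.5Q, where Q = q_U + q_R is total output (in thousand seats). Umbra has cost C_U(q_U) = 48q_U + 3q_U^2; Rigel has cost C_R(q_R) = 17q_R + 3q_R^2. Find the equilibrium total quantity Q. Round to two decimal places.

Umbra's profit: π_U = (203 - 1.5Q)q_U - (48q_U + 3q_U²). Setting ∂π_U/∂q_U = 0: 155 - 9q_U - (3/2)(q_R) = 0.
Rigel's first-order condition: 186 - 9q_R - (3/2)(q_U) = 0.
Best responses: q_U = (155 - (3/2)q_R)/9, q_R = (186 - (3/2)q_U)/9.
Solving the pair: q_U = 496/35, q_R = 1922/105.
Total output Q = 496/35 + 1922/105 = 682/21.

32.48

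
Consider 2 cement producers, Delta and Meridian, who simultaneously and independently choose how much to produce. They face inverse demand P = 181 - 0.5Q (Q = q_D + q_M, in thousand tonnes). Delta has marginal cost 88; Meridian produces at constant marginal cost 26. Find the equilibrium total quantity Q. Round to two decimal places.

Delta's profit: π_D = (181 - 0.5Q)q_D - (88q_D). Setting ∂π_D/∂q_D = 0: 93 - q_D - (1/2)(q_M) = 0.
Meridian's first-order condition: 155 - q_M - (1/2)(q_D) = 0.
Best responses: q_D = (93 - (1/2)q_M), q_M = (155 - (1/2)q_D).
Substituting one into the other gives q_D = 62/3 and q_M = 434/3.
Total output Q = 62/3 + 434/3 = 496/3.

165.33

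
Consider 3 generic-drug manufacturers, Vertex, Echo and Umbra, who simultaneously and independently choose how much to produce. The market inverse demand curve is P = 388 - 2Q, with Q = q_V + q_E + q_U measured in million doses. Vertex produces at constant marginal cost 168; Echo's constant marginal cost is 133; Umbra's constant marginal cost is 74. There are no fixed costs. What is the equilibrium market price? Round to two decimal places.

190.75

Vertex's profit: π_V = (388 - 2Q)q_V - (168q_V). Setting ∂π_V/∂q_V = 0: 220 - 4q_V - 2(q_E + q_U) = 0.
Echo's profit: π_E = (388 - 2Q)q_E - (133q_E). Setting ∂π_E/∂q_E = 0: 255 - 4q_E - 2(q_V + q_U) = 0.
Umbra's profit: π_U = (388 - 2Q)q_U - (74q_U). Setting ∂π_U/∂q_U = 0: 314 - 4q_U - 2(q_V + q_E) = 0.
Adding the 3 conditions: 789 − 4Q − 4Q = 0, i.e. Q = 789/8.
Back-substituting: q_V = (220 − 789/4)/2 = 91/8, q_E = (255 − 789/4)/2 = 231/8, q_U = (314 − 789/4)/2 = 467/8.
Total output Q = 789/8, so price P = 388 - 2·(789/8) = 763/4.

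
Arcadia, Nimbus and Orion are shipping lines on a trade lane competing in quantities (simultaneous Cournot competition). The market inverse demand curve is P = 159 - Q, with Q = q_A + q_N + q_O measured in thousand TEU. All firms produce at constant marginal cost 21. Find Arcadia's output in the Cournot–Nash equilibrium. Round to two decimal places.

Each firm earns π_i = (159 - Q)q_i - 21q_i.
First-order condition (treating rivals' output as given): 138 - 2q_i - Σ_{j≠i} q_j = 0.
With identical firms every q_j equals q_i, so Σ_{j≠i} q_j = 2q_i and 138 = 4q_i, giving q_i = 69/2.

34.50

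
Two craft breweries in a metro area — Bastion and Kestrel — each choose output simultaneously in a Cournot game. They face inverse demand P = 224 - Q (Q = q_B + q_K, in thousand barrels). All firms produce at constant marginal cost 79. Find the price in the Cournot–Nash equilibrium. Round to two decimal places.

127.33

Each firm earns π_i = (224 - Q)q_i - 79q_i.
First-order condition (treating rivals' output as given): 145 - 2q_i - q_j = 0.
By symmetry each firm produces the same amount; substituting q_j = q_i yields q_i = 145/3.
Total output Q = 290/3, so price P = 224 - 290/3 = 382/3.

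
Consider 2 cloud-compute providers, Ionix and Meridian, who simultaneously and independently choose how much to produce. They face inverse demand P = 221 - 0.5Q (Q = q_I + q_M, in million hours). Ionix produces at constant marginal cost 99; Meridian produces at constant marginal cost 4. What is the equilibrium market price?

Ionix's profit: π_I = (221 - 0.5Q)q_I - (99q_I). Setting ∂π_I/∂q_I = 0: 122 - q_I - (1/2)(q_M) = 0.
Meridian's profit: π_M = (221 - 0.5Q)q_M - (4q_M). Setting ∂π_M/∂q_M = 0: 217 - q_M - (1/2)(q_I) = 0.
Rearranging gives the reaction functions q_I = (122 - (1/2)q_M) and q_M = (217 - (1/2)q_I).
Substituting one into the other gives q_I = 18 and q_M = 208.
Total output Q = 226, so price P = 221 - (1/2)·226 = 108.

108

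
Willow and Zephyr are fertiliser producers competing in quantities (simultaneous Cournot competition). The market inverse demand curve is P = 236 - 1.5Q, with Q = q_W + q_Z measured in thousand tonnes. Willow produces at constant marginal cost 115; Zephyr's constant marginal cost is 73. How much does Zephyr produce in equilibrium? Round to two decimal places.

Willow's profit: π_W = (236 - 1.5Q)q_W - (115q_W). Setting ∂π_W/∂q_W = 0: 121 - 3q_W - (3/2)(q_Z) = 0.
Zephyr's profit: π_Z = (236 - 1.5Q)q_Z - (73q_Z). Setting ∂π_Z/∂q_Z = 0: 163 - 3q_Z - (3/2)(q_W) = 0.
Best responses: q_W = (121 - (3/2)q_Z)/3, q_Z = (163 - (3/2)q_W)/3.
Solving the pair: q_W = 158/9, q_Z = 410/9.

45.56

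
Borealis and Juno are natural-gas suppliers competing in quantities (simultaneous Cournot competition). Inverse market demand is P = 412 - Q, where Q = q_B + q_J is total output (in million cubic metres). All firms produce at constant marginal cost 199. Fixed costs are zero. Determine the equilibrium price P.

270

Each firm earns π_i = (412 - Q)q_i - 199q_i.
First-order condition (treating rivals' output as given): 213 - 2q_i - q_j = 0.
With identical firms every q_j equals q_i, so q_j = q_i and 213 = 3q_i, giving q_i = 71.
Total output Q = 142, so price P = 412 - 142 = 270.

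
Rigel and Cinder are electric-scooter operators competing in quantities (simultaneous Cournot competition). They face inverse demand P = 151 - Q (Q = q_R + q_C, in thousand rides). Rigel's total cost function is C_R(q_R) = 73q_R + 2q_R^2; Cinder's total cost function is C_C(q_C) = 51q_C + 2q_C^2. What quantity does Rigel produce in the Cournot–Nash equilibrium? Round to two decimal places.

10.51

Rigel's profit: π_R = (151 - Q)q_R - (73q_R + 2q_R²). Setting ∂π_R/∂q_R = 0: 78 - 6q_R - (q_C) = 0.
Cinder's first-order condition: 100 - 6q_C - (q_R) = 0.
Best responses: q_R = (78 - q_C)/6, q_C = (100 - q_R)/6.
Solving the pair: q_R = 368/35, q_C = 522/35.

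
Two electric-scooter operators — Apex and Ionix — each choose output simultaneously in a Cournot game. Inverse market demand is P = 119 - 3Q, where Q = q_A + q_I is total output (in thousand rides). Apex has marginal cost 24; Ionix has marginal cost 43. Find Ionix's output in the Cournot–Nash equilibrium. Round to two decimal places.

Apex's profit: π_A = (119 - 3Q)q_A - (24q_A). Setting ∂π_A/∂q_A = 0: 95 - 6q_A - 3(q_I) = 0.
Ionix's profit: π_I = (119 - 3Q)q_I - (43q_I). Setting ∂π_I/∂q_I = 0: 76 - 6q_I - 3(q_A) = 0.
Rearranging gives the reaction functions q_A = (95 - 3q_I)/6 and q_I = (76 - 3q_A)/6.
Solving the pair: q_A = 38/3, q_I = 19/3.

6.33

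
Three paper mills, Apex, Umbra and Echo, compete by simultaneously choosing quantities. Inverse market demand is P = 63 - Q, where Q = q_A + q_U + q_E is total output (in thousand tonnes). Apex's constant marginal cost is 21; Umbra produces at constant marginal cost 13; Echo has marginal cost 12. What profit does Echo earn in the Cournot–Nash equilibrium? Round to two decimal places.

232.56

Apex's profit: π_A = (63 - Q)q_A - (21q_A). Setting ∂π_A/∂q_A = 0: 42 - 2q_A - (q_U + q_E) = 0.
Umbra's profit: π_U = (63 - Q)q_U - (13q_U). Setting ∂π_U/∂q_U = 0: 50 - 2q_U - (q_A + q_E) = 0.
Echo's profit: π_E = (63 - Q)q_E - (12q_E). Setting ∂π_E/∂q_E = 0: 51 - 2q_E - (q_A + q_U) = 0.
Adding the 3 first-order conditions: 143 − 4Q = 0, so Q = 143/4.
Back-substituting: q_A = (42 − 143/4) = 25/4, q_U = (50 − 143/4) = 57/4, q_E = (51 − 143/4) = 61/4.
Price P = 63 - 143/4 = 109/4.
Echo's profit: (109/4 - 12)·(61/4) = 232.5625.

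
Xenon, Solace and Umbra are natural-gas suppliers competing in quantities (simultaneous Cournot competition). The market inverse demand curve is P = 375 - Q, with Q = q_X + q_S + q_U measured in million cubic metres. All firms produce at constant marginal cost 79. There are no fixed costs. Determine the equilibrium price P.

153

A representative firm's profit is π_i = q_i(375 - Q) - 79q_i.
Setting ∂π_i/∂q_i = 0 with rivals' quantities fixed: 296 - 2q_i - Σ_{j≠i} q_j = 0.
By symmetry each firm produces the same amount; substituting Σ_{j≠i} q_j = 2q_i yields q_i = 296/4 = 74.
Total output Q = 222, so price P = 375 - 222 = 153.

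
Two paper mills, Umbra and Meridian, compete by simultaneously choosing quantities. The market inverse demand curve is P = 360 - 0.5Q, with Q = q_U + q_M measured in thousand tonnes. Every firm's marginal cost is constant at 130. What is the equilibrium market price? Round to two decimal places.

A representative firm's profit is π_i = q_i(360 - 0.5Q) - 130q_i.
First-order condition (treating rivals' output as given): 230 - q_i - (1/2)q_j = 0.
With identical firms every q_j equals q_i, so q_j = q_i and 230 = (3/2)q_i, giving q_i = 460/3.
Total output Q = 920/3, so price P = 360 - (1/2)·(920/3) = 620/3.

206.67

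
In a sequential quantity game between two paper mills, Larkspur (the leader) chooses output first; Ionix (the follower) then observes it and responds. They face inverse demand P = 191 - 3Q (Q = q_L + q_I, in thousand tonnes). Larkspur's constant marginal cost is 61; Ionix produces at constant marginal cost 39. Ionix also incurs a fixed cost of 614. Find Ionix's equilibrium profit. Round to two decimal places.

186.33

Solve by backward induction. Given q_L, the follower Ionix maximises π_I = (191 - 3q_L - 3q_I)q_I - 39q_I.
∂π_I/∂q_I = 152 - 3q_L - 6q_I = 0 gives the reaction function q_I = (152 - 3q_L)/6.
Larkspur substitutes q_I(q_L) into its own profit: π_L = q_L(191 - 3q_L - (152 - 3q_L)/2) - 61q_L = (115 - (3/2)q_L)q_L - 61q_L.
The leader's first-order condition 54 - 3q_L = 0 yields q_L = 18.
Then q_I = (152 - 3·18)/6 = 49/3.
Price P = 191 - 3·(103/3) = 88.
Ionix's profit: (88 - 39)·(49/3) - 614 = 559/3.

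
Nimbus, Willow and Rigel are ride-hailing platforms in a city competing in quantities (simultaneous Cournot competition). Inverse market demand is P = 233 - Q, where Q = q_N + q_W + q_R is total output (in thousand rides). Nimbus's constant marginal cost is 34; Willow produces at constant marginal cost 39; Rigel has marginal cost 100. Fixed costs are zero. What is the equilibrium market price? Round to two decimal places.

Nimbus's profit: π_N = (233 - Q)q_N - (34q_N). Setting ∂π_N/∂q_N = 0: 199 - 2q_N - (q_W + q_R) = 0.
Willow's first-order condition: 194 - 2q_W - (q_N + q_R) = 0.
Rigel's first-order condition: 133 - 2q_R - (q_N + q_W) = 0.
Summing all 3 equations gives 526 − 4Q = 0, hence Q = 263/2.
Back-substituting: q_N = (199 − 263/2) = 135/2, q_W = (194 − 263/2) = 125/2, q_R = (133 − 263/2) = 3/2.
Total output Q = 263/2, so price P = 233 - 263/2 = 203/2.

101.50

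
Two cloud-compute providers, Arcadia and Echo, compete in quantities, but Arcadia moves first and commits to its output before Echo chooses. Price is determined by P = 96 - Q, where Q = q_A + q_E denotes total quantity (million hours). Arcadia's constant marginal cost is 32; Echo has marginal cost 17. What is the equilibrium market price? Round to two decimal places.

The follower Echo best-responds to any q_A: π_E = (96 - Q)q_E - 17q_E.
Setting the follower's marginal profit to zero, 79 - q_A - 2q_E = 0, i.e. q_E = (79 - q_A)/2.
The leader anticipates this reaction. Substituting into P = 96 - Q gives P = 113/2 - (1/2)q_A, so π_A = (113/2 - (1/2)q_A)q_A - 32q_A.
Leader FOC: 49/2 - q_A = 0, so q_A = 49/2.
Then q_E = (79 - 49/2)/2 = 109/4.
Total output Q = 207/4, so price P = 96 - 207/4 = 177/4.

44.25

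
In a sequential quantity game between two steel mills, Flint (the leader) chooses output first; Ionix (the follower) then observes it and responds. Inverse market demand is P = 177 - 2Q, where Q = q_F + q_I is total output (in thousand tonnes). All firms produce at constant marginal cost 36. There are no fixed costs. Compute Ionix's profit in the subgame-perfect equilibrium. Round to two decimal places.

Solve by backward induction. Given q_F, the follower Ionix maximises π_I = (177 - 2q_F - 2q_I)q_I - 36q_I.
Setting the follower's marginal profit to zero, 141 - 2q_F - 4q_I = 0, i.e. q_I = (141 - 2q_F)/4.
Flint substitutes q_I(q_F) into its own profit: π_F = q_F(177 - 2q_F - (141 - 2q_F)/2) - 36q_F = (213/2 - q_F)q_F - 36q_F.
Leader FOC: 141/2 - 2q_F = 0, so q_F = 141/4.
Then q_I = (141 - 2·(141/4))/4 = 141/8.
Price P = 177 - 2·(423/8) = 285/4.
Ionix's profit: (285/4 - 36)·(141/8) = 621.2813.

621.28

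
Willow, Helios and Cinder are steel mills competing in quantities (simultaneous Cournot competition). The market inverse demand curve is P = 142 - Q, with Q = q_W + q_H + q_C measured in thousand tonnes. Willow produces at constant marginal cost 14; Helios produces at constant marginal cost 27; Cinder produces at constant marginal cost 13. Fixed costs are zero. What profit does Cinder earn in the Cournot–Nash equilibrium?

Willow's profit: π_W = (142 - Q)q_W - (14q_W). Setting ∂π_W/∂q_W = 0: 128 - 2q_W - (q_H + q_C) = 0.
Helios's first-order condition: 115 - 2q_H - (q_W + q_C) = 0.
Cinder's first-order condition: 129 - 2q_C - (q_W + q_H) = 0.
Summing all 3 equations gives 372 − 4Q = 0, hence Q = 93.
Back-substituting: q_W = (128 − 93) = 35, q_H = (115 − 93) = 22, q_C = (129 − 93) = 36.
Price P = 142 - 93 = 49.
Cinder's profit: (49 - 13)·36 = 1296.

1296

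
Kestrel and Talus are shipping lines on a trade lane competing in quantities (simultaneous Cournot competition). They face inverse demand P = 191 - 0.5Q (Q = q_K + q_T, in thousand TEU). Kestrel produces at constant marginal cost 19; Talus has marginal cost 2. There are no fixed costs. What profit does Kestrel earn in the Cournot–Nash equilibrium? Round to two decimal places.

Kestrel's profit: π_K = (191 - 0.5Q)q_K - (19q_K). Setting ∂π_K/∂q_K = 0: 172 - q_K - (1/2)(q_T) = 0.
Talus's profit: π_T = (191 - 0.5Q)q_T - (2q_T). Setting ∂π_T/∂q_T = 0: 189 - q_T - (1/2)(q_K) = 0.
Rearranging gives the reaction functions q_K = (172 - (1/2)q_T) and q_T = (189 - (1/2)q_K).
Solving the pair: q_K = 310/3, q_T = 412/3.
Price P = 191 - (1/2)·(722/3) = 212/3.
Kestrel's profit: (212/3 - 19)·(310/3) = 5338.8889.

5338.89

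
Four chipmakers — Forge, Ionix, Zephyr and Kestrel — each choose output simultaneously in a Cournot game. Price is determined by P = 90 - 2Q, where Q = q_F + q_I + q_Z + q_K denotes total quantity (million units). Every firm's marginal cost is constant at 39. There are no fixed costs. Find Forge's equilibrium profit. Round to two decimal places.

52.02

Each firm earns π_i = (90 - 2Q)q_i - 39q_i.
First-order condition (treating rivals' output as given): 51 - 4q_i - 2·Σ_{j≠i} q_j = 0.
By symmetry each firm produces the same amount; substituting Σ_{j≠i} q_j = 3q_i yields q_i = 51/10.
Price P = 90 - 2·(102/5) = 246/5.
Forge's profit: (246/5 - 39)·(51/10) = 52.0200.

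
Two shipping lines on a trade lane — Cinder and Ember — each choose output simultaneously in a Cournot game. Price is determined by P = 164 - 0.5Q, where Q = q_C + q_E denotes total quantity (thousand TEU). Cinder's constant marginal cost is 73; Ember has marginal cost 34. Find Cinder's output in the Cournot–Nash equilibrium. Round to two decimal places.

34.67

Cinder's profit: π_C = (164 - 0.5Q)q_C - (73q_C). Setting ∂π_C/∂q_C = 0: 91 - q_C - (1/2)(q_E) = 0.
Ember's profit: π_E = (164 - 0.5Q)q_E - (34q_E). Setting ∂π_E/∂q_E = 0: 130 - q_E - (1/2)(q_C) = 0.
Best responses: q_C = (91 - (1/2)q_E), q_E = (130 - (1/2)q_C).
Solving the pair: q_C = 104/3, q_E = 338/3.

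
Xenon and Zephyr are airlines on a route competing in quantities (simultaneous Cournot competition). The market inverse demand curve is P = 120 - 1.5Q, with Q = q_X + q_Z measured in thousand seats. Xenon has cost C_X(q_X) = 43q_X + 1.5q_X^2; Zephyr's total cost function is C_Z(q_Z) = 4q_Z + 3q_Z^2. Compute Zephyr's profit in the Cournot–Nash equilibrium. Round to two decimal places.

Xenon's profit: π_X = (120 - 1.5Q)q_X - (43q_X + (3/2)q_X²). Setting ∂π_X/∂q_X = 0: 77 - 6q_X - (3/2)(q_Z) = 0.
Zephyr's first-order condition: 116 - 9q_Z - (3/2)(q_X) = 0.
Rearranging gives the reaction functions q_X = (77 - (3/2)q_Z)/6 and q_Z = (116 - (3/2)q_X)/9.
Solving the pair: q_X = 692/69, q_Z = 258/23.
Price P = 120 - (3/2)·(1466/69) = 88.1304.
Zephyr's profit: 88.1304·(258/23) - 4·(258/23) - 3(258/23)² = 566.2344.

566.23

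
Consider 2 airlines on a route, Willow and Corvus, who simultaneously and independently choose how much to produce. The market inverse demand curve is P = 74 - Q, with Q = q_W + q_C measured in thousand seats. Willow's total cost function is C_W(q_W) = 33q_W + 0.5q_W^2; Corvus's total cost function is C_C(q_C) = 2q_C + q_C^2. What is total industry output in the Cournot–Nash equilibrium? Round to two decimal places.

24.27

Willow's profit: π_W = (74 - Q)q_W - (33q_W + (1/2)q_W²). Setting ∂π_W/∂q_W = 0: 41 - 3q_W - (q_C) = 0.
Corvus's profit: π_C = (74 - Q)q_C - (2q_C + q_C²). Setting ∂π_C/∂q_C = 0: 72 - 4q_C - (q_W) = 0.
Rearranging gives the reaction functions q_W = (41 - q_C)/3 and q_C = (72 - q_W)/4.
Solving the pair: q_W = 92/11, q_C = 175/11.
Total output Q = 92/11 + 175/11 = 267/11.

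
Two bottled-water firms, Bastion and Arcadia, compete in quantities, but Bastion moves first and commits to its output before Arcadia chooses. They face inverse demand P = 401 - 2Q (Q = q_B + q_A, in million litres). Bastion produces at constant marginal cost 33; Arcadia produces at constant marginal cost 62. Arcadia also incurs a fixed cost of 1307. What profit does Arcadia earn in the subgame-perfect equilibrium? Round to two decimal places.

Solve by backward induction. Given q_B, the follower Arcadia maximises π_A = (401 - 2q_B - 2q_A)q_A - 62q_A.
Setting the follower's marginal profit to zero, 339 - 2q_B - 4q_A = 0, i.e. q_A = (339 - 2q_B)/4.
Bastion substitutes q_A(q_B) into its own profit: π_B = q_B(401 - 2q_B - (339 - 2q_B)/2) - 33q_B = (463/2 - q_B)q_B - 33q_B.
Leader FOC: 397/2 - 2q_B = 0, so q_B = 397/4.
Then q_A = (339 - 2·(397/4))/4 = 281/8.
Price P = 401 - 2·(1075/8) = 529/4.
Arcadia's profit: (529/4 - 62)·(281/8) - 1307 = 1160.5313.

1160.53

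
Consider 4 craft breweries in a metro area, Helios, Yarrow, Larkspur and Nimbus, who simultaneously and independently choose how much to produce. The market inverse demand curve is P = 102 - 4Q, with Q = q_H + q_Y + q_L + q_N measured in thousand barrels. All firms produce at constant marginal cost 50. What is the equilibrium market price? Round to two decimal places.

A representative firm's profit is π_i = q_i(102 - 4Q) - 50q_i.
Setting ∂π_i/∂q_i = 0 with rivals' quantities fixed: 52 - 8q_i - 4·Σ_{j≠i} q_j = 0.
By symmetry each firm produces the same amount; substituting Σ_{j≠i} q_j = 3q_i yields q_i = 52/20 = 13/5.
Total output Q = 52/5, so price P = 102 - 4·(52/5) = 302/5.

60.40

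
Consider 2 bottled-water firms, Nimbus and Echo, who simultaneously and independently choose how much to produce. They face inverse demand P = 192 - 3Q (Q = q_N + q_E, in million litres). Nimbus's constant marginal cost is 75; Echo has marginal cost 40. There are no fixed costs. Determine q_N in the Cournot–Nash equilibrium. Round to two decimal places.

9.11

Nimbus's profit: π_N = (192 - 3Q)q_N - (75q_N). Setting ∂π_N/∂q_N = 0: 117 - 6q_N - 3(q_E) = 0.
Echo's first-order condition: 152 - 6q_E - 3(q_N) = 0.
Rearranging gives the reaction functions q_N = (117 - 3q_E)/6 and q_E = (152 - 3q_N)/6.
Substituting one into the other gives q_N = 82/9 and q_E = 187/9.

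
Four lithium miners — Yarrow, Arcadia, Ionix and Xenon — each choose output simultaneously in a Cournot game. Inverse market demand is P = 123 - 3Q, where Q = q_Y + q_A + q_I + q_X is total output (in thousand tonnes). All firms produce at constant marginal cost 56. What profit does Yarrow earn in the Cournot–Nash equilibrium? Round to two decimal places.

59.85

A representative firm's profit is π_i = q_i(123 - 3Q) - 56q_i.
First-order condition (treating rivals' output as given): 67 - 6q_i - 3·Σ_{j≠i} q_j = 0.
By symmetry each firm produces the same amount; substituting Σ_{j≠i} q_j = 3q_i yields q_i = 67/15.
Price P = 123 - 3·(268/15) = 347/5.
Yarrow's profit: (347/5 - 56)·(67/15) = 59.8533.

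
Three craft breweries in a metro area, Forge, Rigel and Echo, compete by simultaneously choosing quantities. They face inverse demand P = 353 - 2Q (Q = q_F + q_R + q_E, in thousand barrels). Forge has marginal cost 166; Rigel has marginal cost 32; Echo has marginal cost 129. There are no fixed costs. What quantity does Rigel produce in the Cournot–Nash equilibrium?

69

Forge's profit: π_F = (353 - 2Q)q_F - (166q_F). Setting ∂π_F/∂q_F = 0: 187 - 4q_F - 2(q_R + q_E) = 0.
Rigel's first-order condition: 321 - 4q_R - 2(q_F + q_E) = 0.
Echo's profit: π_E = (353 - 2Q)q_E - (129q_E). Setting ∂π_E/∂q_E = 0: 224 - 4q_E - 2(q_F + q_R) = 0.
Summing all 3 equations gives 732 − 8Q = 0, hence Q = 183/2.
Back-substituting: q_F = (187 − 183)/2 = 2, q_R = (321 − 183)/2 = 69, q_E = (224 − 183)/2 = 41/2.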